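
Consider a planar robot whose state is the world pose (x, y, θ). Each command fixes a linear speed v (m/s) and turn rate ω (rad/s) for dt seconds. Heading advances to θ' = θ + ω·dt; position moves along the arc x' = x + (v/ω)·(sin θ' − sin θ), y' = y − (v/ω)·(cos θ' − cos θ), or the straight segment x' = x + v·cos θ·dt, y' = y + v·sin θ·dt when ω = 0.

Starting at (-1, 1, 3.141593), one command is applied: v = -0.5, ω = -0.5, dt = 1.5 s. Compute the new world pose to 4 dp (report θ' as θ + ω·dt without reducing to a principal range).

θ' = 3.1416 + -0.5·1.5 = 2.3916
R = v/ω = -0.5/-0.5 = 1.0000
x' = -1 + 1.0000·(sin 2.3916 − sin 3.1416) = -0.3184
y' = 1 − 1.0000·(cos 2.3916 − cos 3.1416) = 0.7317

(-0.3184, 0.7317, 2.3916)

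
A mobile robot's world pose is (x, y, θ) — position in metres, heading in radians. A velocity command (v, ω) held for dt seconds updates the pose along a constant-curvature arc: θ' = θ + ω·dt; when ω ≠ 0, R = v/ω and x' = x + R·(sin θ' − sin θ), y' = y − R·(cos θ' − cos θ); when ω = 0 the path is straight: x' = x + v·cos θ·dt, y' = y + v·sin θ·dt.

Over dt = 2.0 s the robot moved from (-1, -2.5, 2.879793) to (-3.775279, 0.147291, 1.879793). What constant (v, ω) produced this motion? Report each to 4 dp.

Δθ = 1.879793 − 2.879793 = -1.000000
ω = Δθ/dt = -1.000000/2.0 = -0.5000
R = Δx/(sin θ' − sin θ) = -4.0000
v = R·ω = -4.0000·-0.5000 = 2.0000

v = 2.0000, ω = -0.5000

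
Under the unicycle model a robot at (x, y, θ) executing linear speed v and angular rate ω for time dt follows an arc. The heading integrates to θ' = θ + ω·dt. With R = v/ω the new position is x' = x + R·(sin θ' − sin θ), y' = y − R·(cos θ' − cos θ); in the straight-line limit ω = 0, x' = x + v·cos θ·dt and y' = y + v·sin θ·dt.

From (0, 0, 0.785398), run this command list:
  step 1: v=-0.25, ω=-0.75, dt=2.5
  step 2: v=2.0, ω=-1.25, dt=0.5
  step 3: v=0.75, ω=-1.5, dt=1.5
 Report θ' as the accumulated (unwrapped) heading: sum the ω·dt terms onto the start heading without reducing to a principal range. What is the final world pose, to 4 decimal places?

(-1.2274, -1.1568, -3.9646)

step 1: θ'=-1.0896 (R=0.3333) → pose (-0.5312, 0.0814, -1.0896)
step 2: θ'=-1.7146 (R=-1.6000) → pose (-0.3660, -0.8884, -1.7146)
step 3: θ'=-3.9646 (R=-0.5000) → pose (-1.2274, -1.1568, -3.9646)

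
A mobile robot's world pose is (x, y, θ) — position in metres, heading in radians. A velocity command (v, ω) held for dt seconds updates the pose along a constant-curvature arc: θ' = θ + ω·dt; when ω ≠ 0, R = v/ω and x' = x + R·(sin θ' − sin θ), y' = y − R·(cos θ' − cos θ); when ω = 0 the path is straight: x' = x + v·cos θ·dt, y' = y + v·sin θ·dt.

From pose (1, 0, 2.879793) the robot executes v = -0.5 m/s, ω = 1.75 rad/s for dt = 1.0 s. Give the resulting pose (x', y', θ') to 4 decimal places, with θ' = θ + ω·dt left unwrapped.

(1.3587, 0.2524, 4.6298)

θ' = 2.8798 + 1.75·1.0 = 4.6298
R = v/ω = -0.5/1.75 = -0.2857
x' = 1 + -0.2857·(sin 4.6298 − sin 2.8798) = 1.3587
y' = 0 − -0.2857·(cos 4.6298 − cos 2.8798) = 0.2524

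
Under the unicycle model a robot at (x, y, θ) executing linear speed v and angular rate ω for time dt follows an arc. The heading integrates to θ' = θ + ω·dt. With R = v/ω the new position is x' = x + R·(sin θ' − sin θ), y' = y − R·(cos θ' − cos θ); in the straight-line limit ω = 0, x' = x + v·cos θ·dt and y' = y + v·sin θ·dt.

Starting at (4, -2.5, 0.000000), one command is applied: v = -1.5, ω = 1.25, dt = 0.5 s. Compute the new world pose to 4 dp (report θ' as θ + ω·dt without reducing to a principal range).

(3.2979, -2.7268, 0.6250)

θ' = 0.0000 + 1.25·0.5 = 0.6250
R = v/ω = -1.5/1.25 = -1.2000
x' = 4 + -1.2000·(sin 0.6250 − sin 0.0000) = 3.2979
y' = -2.5 − -1.2000·(cos 0.6250 − cos 0.0000) = -2.7268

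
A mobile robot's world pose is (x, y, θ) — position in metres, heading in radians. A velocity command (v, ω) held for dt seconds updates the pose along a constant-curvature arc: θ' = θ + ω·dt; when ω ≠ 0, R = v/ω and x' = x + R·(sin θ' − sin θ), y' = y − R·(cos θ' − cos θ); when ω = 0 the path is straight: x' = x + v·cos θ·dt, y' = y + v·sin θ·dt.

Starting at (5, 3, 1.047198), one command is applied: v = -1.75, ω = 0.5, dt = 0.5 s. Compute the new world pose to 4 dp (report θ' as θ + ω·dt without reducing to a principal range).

(4.6613, 2.1957, 1.2972)

θ' = 1.0472 + 0.5·0.5 = 1.2972
R = v/ω = -1.75/0.5 = -3.5000
x' = 5 + -3.5000·(sin 1.2972 − sin 1.0472) = 4.6613
y' = 3 − -3.5000·(cos 1.2972 − cos 1.0472) = 2.1957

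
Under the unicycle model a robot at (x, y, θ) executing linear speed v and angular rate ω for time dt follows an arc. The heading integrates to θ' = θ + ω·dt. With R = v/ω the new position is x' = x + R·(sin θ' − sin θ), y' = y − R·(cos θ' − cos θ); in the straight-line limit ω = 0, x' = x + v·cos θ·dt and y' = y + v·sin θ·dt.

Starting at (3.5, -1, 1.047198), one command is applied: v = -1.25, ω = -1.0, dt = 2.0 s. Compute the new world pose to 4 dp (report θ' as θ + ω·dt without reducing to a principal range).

(1.3987, -1.0993, -0.9528)

θ' = 1.0472 + -1.0·2.0 = -0.9528
R = v/ω = -1.25/-1.0 = 1.2500
x' = 3.5 + 1.2500·(sin -0.9528 − sin 1.0472) = 1.3987
y' = -1 − 1.2500·(cos -0.9528 − cos 1.0472) = -1.0993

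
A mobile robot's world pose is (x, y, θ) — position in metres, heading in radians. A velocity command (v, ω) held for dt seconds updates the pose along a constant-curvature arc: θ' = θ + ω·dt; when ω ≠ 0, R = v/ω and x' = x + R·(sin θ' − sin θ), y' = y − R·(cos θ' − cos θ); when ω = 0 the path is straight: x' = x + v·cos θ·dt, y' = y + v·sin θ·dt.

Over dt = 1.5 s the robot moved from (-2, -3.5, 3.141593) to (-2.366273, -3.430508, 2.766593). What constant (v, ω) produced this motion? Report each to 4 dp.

v = 0.2500, ω = -0.2500

Δθ = 2.766593 − 3.141593 = -0.375000
ω = Δθ/dt = -0.375000/1.5 = -0.2500
R = Δx/(sin θ' − sin θ) = -1.0000
v = R·ω = -1.0000·-0.2500 = 0.2500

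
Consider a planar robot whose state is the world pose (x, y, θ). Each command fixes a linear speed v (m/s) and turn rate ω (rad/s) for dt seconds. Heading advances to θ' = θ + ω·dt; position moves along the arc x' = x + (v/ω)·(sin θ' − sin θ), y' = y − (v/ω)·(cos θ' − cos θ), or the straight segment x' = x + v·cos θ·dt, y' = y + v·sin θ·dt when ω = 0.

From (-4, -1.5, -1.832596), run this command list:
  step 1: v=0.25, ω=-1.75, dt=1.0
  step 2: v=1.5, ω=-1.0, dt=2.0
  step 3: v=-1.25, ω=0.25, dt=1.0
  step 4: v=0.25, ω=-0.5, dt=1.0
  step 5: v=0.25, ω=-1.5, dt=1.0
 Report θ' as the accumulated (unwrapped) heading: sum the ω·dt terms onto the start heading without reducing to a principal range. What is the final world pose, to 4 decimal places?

step 1: θ'=-3.5826 (R=-0.1429) → pose (-4.1990, -1.5922, -3.5826)
step 2: θ'=-5.5826 (R=-1.5000) → pose (-4.5257, 0.9110, -5.5826)
step 3: θ'=-5.3326 (R=-5.0000) → pose (-5.3711, -0.0053, -5.3326)
step 4: θ'=-5.8326 (R=-0.5000) → pose (-5.1820, 0.1542, -5.8326)
step 5: θ'=-7.3326 (R=-0.1667) → pose (-4.9649, 0.0871, -7.3326)

(-4.9649, 0.0871, -7.3326)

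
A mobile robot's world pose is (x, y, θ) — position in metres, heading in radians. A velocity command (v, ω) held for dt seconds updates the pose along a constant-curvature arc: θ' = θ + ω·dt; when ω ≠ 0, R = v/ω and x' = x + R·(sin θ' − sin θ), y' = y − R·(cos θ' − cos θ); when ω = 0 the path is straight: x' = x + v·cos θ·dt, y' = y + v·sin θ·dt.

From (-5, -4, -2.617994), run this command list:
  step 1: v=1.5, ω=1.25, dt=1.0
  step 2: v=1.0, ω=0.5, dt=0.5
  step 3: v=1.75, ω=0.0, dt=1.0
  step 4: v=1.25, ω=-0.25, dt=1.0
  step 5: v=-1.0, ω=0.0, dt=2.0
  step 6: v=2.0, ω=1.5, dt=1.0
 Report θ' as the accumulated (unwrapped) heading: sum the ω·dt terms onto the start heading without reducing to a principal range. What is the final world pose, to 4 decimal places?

step 1: θ'=-1.3680 (R=1.2000) → pose (-5.5754, -5.2809, -1.3680)
step 2: θ'=-1.1180 (R=2.0000) → pose (-5.4148, -5.7531, -1.1180)
step 3: θ'=-1.1180 (straight) → pose (-4.6492, -7.3267, -1.1180)
step 4: θ'=-1.3680 (R=-5.0000) → pose (-4.2478, -8.5071, -1.3680)
step 5: θ'=-1.3680 (straight) → pose (-4.6507, -6.5481, -1.3680)
step 6: θ'=0.1320 (R=1.3333) → pose (-3.1692, -7.6012, 0.1320)

(-3.1692, -7.6012, 0.1320)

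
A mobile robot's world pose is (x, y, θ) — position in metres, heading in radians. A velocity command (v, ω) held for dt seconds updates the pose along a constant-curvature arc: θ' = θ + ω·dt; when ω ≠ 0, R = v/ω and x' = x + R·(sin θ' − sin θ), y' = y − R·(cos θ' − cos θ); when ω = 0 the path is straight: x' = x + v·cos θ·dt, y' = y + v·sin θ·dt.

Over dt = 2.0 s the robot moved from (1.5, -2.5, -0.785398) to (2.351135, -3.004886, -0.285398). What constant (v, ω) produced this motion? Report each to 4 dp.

v = 0.5000, ω = 0.2500

Δθ = -0.285398 − -0.785398 = 0.500000
ω = Δθ/dt = 0.500000/2.0 = 0.2500
R = Δx/(sin θ' − sin θ) = 2.0000
v = R·ω = 2.0000·0.2500 = 0.5000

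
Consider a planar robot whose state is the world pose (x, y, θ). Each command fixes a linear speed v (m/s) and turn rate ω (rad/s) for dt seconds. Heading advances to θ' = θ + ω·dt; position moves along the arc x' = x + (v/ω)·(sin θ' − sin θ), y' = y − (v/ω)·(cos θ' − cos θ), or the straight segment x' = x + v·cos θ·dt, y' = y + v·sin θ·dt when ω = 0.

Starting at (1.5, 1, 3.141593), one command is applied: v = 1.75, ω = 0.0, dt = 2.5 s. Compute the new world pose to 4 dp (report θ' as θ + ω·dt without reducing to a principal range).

(-2.8750, 1.0000, 3.1416)

θ' = 3.1416 + 0.0·2.5 = 3.1416
ω = 0 → straight: x' = 1.5 + 1.75·cos(3.1416)·2.5 = -2.8750
y' = 1 + 1.75·sin(3.1416)·2.5 = 1.0000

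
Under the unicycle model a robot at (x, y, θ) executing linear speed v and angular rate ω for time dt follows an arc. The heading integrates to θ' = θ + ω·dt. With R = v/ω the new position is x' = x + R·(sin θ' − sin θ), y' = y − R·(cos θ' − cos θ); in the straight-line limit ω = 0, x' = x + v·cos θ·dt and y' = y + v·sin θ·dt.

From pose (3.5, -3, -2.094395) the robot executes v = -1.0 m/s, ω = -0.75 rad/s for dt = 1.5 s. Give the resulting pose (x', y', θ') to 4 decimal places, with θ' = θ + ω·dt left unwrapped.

θ' = -2.0944 + -0.75·1.5 = -3.2194
R = v/ω = -1.0/-0.75 = 1.3333
x' = 3.5 + 1.3333·(sin -3.2194 − sin -2.0944) = 4.7583
y' = -3 − 1.3333·(cos -3.2194 − cos -2.0944) = -2.3374

(4.7583, -2.3374, -3.2194)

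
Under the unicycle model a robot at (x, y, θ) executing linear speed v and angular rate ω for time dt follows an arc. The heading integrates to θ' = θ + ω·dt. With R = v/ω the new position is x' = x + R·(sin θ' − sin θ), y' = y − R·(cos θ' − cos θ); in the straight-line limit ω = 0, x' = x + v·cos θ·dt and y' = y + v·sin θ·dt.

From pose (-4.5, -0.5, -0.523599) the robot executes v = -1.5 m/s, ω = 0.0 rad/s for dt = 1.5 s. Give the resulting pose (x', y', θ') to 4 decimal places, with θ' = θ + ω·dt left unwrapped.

(-6.4486, 0.6250, -0.5236)

θ' = -0.5236 + 0.0·1.5 = -0.5236
ω = 0 → straight: x' = -4.5 + -1.5·cos(-0.5236)·1.5 = -6.4486
y' = -0.5 + -1.5·sin(-0.5236)·1.5 = 0.6250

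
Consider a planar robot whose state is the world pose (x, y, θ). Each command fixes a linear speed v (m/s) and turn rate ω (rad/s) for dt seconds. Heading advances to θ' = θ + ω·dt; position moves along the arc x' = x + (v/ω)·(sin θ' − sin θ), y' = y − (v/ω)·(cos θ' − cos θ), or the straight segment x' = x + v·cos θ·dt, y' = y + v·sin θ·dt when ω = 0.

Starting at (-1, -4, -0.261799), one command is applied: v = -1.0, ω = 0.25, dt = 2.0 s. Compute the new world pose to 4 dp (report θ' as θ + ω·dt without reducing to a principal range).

(-2.9791, -3.9766, 0.2382)

θ' = -0.2618 + 0.25·2.0 = 0.2382
R = v/ω = -1.0/0.25 = -4.0000
x' = -1 + -4.0000·(sin 0.2382 − sin -0.2618) = -2.9791
y' = -4 − -4.0000·(cos 0.2382 − cos -0.2618) = -3.9766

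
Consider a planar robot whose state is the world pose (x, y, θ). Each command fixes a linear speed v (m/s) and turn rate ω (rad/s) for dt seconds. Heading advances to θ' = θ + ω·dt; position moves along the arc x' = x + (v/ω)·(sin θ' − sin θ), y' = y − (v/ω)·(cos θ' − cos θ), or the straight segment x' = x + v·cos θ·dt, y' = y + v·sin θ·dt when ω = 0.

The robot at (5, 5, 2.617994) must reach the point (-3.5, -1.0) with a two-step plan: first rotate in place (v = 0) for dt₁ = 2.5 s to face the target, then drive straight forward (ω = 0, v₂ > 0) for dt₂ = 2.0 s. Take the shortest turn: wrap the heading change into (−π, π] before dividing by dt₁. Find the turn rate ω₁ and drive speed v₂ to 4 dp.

heading to target = atan2(-1−5, -3.5−5) = -2.5269
Δθ = wrap(-2.5269 − 2.6180) = 1.1383; ω₁ = Δθ/dt₁ = 0.4553
distance = √((-3.5−5)² + (-1−5)²) = 10.4043; v₂ = distance/dt₂ = 5.2022

ω₁ = 0.4553, v₂ = 5.2022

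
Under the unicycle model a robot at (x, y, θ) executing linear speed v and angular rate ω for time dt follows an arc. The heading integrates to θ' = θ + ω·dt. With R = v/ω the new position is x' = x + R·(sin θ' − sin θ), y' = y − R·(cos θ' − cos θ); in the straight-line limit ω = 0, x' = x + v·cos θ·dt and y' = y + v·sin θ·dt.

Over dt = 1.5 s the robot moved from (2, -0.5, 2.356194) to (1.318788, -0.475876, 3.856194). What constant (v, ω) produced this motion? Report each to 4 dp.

v = 0.5000, ω = 1.0000

Δθ = 3.856194 − 2.356194 = 1.500000
ω = Δθ/dt = 1.500000/1.5 = 1.0000
R = Δx/(sin θ' − sin θ) = 0.5000
v = R·ω = 0.5000·1.0000 = 0.5000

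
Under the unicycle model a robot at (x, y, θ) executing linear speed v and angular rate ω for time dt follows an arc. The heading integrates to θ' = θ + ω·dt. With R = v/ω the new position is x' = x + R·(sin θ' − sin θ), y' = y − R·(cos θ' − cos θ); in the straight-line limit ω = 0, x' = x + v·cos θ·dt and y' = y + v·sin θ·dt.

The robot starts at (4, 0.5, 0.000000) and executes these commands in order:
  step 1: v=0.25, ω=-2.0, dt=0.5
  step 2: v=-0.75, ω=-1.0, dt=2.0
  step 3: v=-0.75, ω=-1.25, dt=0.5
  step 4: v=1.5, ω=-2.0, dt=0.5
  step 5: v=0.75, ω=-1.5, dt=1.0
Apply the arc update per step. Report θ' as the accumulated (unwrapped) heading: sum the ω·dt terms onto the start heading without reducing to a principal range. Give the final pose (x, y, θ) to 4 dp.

(5.0148, 2.6635, -6.1250)

step 1: θ'=-1.0000 (R=-0.1250) → pose (4.1052, 0.4425, -1.0000)
step 2: θ'=-3.0000 (R=0.7500) → pose (4.6304, 1.5903, -3.0000)
step 3: θ'=-3.6250 (R=0.6000) → pose (4.9940, 1.5275, -3.6250)
step 4: θ'=-4.6250 (R=-0.7500) → pose (4.5955, 2.1261, -4.6250)
step 5: θ'=-6.1250 (R=-0.5000) → pose (5.0148, 2.6635, -6.1250)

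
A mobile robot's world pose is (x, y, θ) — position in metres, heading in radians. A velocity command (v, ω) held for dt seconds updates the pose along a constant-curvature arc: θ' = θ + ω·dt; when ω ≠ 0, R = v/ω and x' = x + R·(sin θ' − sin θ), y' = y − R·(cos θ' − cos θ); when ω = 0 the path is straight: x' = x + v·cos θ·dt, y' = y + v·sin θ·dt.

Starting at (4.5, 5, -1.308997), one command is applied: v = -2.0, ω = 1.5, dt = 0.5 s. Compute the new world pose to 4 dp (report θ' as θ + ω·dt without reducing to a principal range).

(3.9192, 5.7853, -0.5590)

θ' = -1.3090 + 1.5·0.5 = -0.5590
R = v/ω = -2.0/1.5 = -1.3333
x' = 4.5 + -1.3333·(sin -0.5590 − sin -1.3090) = 3.9192
y' = 5 − -1.3333·(cos -0.5590 − cos -1.3090) = 5.7853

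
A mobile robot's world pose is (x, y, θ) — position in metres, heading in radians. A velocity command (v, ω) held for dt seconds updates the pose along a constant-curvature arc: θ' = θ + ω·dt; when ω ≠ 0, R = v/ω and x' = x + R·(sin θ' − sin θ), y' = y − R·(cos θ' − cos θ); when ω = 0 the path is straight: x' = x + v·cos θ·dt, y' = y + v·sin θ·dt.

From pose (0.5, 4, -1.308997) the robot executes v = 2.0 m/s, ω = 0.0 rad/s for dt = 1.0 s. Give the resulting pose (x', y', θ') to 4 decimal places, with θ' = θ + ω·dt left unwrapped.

θ' = -1.3090 + 0.0·1.0 = -1.3090
ω = 0 → straight: x' = 0.5 + 2.0·cos(-1.3090)·1.0 = 1.0176
y' = 4 + 2.0·sin(-1.3090)·1.0 = 2.0681

(1.0176, 2.0681, -1.3090)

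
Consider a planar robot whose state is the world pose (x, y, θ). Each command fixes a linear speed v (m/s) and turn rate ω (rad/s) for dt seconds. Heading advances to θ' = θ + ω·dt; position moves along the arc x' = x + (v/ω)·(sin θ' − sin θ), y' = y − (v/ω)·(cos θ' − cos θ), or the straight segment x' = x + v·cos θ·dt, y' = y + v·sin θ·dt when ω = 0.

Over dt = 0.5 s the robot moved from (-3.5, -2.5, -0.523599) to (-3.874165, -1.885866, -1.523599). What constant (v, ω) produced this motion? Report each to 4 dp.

v = -1.5000, ω = -2.0000

Δθ = -1.523599 − -0.523599 = -1.000000
ω = Δθ/dt = -1.000000/0.5 = -2.0000
R = −Δy/(cos θ' − cos θ) = 0.7500
v = R·ω = 0.7500·-2.0000 = -1.5000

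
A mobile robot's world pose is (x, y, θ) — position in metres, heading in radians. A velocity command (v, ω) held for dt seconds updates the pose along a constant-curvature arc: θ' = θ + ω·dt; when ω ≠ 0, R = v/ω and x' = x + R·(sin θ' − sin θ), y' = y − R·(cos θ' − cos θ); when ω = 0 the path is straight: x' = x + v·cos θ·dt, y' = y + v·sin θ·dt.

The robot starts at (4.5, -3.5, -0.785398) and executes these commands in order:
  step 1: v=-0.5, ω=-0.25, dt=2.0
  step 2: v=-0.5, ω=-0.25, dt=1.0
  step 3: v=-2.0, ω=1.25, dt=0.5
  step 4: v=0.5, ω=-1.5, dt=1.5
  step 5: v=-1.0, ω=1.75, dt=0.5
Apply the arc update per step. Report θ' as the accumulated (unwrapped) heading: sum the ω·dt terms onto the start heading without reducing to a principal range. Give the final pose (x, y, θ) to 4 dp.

(3.7529, -1.5726, -2.2854)

step 1: θ'=-1.2854 (R=2.0000) → pose (3.9951, -2.6489, -1.2854)
step 2: θ'=-1.5354 (R=2.0000) → pose (3.9155, -2.1566, -1.5354)
step 3: θ'=-0.9104 (R=-1.6000) → pose (3.5801, -1.2317, -0.9104)
step 4: θ'=-3.1604 (R=-0.3333) → pose (3.3105, -1.7695, -3.1604)
step 5: θ'=-2.2854 (R=-0.5714) → pose (3.7529, -1.5726, -2.2854)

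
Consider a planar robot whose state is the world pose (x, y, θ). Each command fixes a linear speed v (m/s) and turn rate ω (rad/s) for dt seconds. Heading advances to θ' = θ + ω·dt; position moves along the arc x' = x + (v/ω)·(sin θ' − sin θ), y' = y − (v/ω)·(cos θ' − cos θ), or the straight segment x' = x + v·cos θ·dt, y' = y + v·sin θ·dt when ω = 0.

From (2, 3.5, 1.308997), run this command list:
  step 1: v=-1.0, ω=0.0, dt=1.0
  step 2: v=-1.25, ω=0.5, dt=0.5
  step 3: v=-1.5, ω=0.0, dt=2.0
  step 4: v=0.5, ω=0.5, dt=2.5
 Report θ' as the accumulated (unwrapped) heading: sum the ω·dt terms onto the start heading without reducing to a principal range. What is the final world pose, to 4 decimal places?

step 1: θ'=1.3090 (straight) → pose (1.7412, 2.5341, 1.3090)
step 2: θ'=1.5590 (R=-2.5000) → pose (1.6562, 1.9165, 1.5590)
step 3: θ'=1.5590 (straight) → pose (1.6208, -1.0833, 1.5590)
step 4: θ'=2.8090 (R=1.0000) → pose (0.9473, -0.1263, 2.8090)

(0.9473, -0.1263, 2.8090)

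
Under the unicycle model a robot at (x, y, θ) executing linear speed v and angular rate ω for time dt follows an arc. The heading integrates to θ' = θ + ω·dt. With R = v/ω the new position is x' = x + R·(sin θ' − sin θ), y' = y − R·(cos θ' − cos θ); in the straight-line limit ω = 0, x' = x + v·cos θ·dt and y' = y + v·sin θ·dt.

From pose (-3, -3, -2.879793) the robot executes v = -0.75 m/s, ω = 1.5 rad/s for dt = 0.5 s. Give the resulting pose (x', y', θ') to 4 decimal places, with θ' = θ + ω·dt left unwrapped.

(-2.7055, -2.7822, -2.1298)

θ' = -2.8798 + 1.5·0.5 = -2.1298
R = v/ω = -0.75/1.5 = -0.5000
x' = -3 + -0.5000·(sin -2.1298 − sin -2.8798) = -2.7055
y' = -3 − -0.5000·(cos -2.1298 − cos -2.8798) = -2.7822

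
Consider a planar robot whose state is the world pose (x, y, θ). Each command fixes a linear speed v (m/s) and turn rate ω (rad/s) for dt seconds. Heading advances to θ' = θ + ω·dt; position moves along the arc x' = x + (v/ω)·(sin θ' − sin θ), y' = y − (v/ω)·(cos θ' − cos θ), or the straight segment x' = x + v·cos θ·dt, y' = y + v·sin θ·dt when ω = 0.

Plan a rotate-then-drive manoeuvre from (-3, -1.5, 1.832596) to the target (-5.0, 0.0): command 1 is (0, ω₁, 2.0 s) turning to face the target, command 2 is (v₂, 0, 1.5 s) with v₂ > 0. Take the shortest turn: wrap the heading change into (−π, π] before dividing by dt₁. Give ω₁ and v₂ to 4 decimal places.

heading to target = atan2(0−-1.5, -5−-3) = 2.4981
Δθ = wrap(2.4981 − 1.8326) = 0.6655; ω₁ = Δθ/dt₁ = 0.3327
distance = √((-5−-3)² + (0−-1.5)²) = 2.5000; v₂ = distance/dt₂ = 1.6667

ω₁ = 0.3327, v₂ = 1.6667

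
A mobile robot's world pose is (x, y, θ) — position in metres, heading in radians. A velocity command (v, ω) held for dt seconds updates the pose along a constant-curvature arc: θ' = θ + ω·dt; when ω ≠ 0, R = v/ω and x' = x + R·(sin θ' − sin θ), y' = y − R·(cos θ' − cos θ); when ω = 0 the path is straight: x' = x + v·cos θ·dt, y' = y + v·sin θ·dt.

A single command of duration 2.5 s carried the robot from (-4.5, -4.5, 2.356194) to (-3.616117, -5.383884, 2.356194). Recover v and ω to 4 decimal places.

Δθ = 2.356194 − 2.356194 = 0.000000
ω = Δθ/dt = 0.000000/2.5 = 0.0000
ω = 0 → v = (Δx·cos θ + Δy·sin θ)/dt = -0.5000

v = -0.5000, ω = 0.0000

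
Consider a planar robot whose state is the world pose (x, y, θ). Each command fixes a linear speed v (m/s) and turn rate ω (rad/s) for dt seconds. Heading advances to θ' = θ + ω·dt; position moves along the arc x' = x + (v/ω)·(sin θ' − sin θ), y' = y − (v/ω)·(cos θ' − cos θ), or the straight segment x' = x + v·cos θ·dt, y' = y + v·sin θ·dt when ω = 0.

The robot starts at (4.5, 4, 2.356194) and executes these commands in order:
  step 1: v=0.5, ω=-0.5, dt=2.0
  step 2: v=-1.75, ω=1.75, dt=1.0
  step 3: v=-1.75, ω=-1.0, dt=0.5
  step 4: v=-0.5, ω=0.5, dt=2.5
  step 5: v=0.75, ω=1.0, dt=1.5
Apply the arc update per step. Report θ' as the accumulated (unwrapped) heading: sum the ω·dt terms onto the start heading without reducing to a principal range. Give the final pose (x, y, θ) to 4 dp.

step 1: θ'=1.3562 (R=-1.0000) → pose (4.2300, 4.9201, 1.3562)
step 2: θ'=3.1062 (R=-1.0000) → pose (5.1717, 3.7077, 3.1062)
step 3: θ'=2.6062 (R=1.7500) → pose (6.0026, 3.4639, 2.6062)
step 4: θ'=3.8562 (R=-1.0000) → pose (7.1681, 3.5687, 3.8562)
step 5: θ'=5.3562 (R=0.7500) → pose (7.0597, 2.5520, 5.3562)

(7.0597, 2.5520, 5.3562)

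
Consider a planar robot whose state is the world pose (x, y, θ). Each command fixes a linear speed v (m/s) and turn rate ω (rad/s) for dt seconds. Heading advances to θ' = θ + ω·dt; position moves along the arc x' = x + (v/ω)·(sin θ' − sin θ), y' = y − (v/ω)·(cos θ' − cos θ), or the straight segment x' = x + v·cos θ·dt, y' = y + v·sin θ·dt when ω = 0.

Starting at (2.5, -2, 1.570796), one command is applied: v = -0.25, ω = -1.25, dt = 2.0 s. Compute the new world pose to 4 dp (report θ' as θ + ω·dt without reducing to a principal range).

(2.1398, -2.1197, -0.9292)

θ' = 1.5708 + -1.25·2.0 = -0.9292
R = v/ω = -0.25/-1.25 = 0.2000
x' = 2.5 + 0.2000·(sin -0.9292 − sin 1.5708) = 2.1398
y' = -2 − 0.2000·(cos -0.9292 − cos 1.5708) = -2.1197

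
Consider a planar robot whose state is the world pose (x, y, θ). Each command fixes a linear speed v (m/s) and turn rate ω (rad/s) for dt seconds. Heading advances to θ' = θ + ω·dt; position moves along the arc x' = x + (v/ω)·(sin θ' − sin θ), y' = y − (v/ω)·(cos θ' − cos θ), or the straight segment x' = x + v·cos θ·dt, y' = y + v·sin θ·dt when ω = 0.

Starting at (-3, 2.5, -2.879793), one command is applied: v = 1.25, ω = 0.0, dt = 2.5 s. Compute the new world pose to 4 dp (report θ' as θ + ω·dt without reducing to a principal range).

θ' = -2.8798 + 0.0·2.5 = -2.8798
ω = 0 → straight: x' = -3 + 1.25·cos(-2.8798)·2.5 = -6.0185
y' = 2.5 + 1.25·sin(-2.8798)·2.5 = 1.6912

(-6.0185, 1.6912, -2.8798)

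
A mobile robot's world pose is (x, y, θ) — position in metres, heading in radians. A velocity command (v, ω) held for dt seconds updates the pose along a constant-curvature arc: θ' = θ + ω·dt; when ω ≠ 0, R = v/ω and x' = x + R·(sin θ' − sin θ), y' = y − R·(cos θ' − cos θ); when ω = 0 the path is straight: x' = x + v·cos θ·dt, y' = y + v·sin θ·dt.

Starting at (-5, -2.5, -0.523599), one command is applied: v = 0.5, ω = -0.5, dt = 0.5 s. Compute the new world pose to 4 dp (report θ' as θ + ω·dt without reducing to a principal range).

(-4.8013, -2.6506, -0.7736)

θ' = -0.5236 + -0.5·0.5 = -0.7736
R = v/ω = 0.5/-0.5 = -1.0000
x' = -5 + -1.0000·(sin -0.7736 − sin -0.5236) = -4.8013
y' = -2.5 − -1.0000·(cos -0.7736 − cos -0.5236) = -2.6506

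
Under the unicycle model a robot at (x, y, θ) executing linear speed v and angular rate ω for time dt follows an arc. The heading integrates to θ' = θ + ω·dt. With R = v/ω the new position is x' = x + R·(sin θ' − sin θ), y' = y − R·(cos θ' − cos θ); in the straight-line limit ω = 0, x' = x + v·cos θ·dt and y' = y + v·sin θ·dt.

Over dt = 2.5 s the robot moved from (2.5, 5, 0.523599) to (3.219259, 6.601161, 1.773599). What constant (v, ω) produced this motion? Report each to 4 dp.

Δθ = 1.773599 − 0.523599 = 1.250000
ω = Δθ/dt = 1.250000/2.5 = 0.5000
R = −Δy/(cos θ' − cos θ) = 1.5000
v = R·ω = 1.5000·0.5000 = 0.7500

v = 0.7500, ω = 0.5000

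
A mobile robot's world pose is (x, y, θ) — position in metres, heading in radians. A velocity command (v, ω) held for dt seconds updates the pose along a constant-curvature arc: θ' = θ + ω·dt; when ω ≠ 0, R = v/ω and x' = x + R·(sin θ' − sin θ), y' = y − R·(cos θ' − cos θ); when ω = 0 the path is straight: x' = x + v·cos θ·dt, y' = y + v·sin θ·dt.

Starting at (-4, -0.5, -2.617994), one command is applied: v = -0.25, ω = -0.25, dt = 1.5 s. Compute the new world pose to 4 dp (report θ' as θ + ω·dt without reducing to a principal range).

(-3.6481, -0.3770, -2.9930)

θ' = -2.6180 + -0.25·1.5 = -2.9930
R = v/ω = -0.25/-0.25 = 1.0000
x' = -4 + 1.0000·(sin -2.9930 − sin -2.6180) = -3.6481
y' = -0.5 − 1.0000·(cos -2.9930 − cos -2.6180) = -0.3770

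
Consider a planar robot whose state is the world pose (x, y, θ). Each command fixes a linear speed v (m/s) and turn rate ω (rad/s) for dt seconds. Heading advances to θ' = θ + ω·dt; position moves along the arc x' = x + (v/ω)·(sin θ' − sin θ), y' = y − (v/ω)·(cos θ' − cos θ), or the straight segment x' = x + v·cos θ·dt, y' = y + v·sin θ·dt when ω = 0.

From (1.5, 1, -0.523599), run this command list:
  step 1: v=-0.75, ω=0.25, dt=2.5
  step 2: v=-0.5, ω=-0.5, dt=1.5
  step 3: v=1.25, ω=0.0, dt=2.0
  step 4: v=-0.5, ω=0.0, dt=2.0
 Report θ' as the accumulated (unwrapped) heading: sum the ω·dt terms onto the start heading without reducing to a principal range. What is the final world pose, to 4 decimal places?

(0.1864, 0.6783, -0.6486)

step 1: θ'=0.1014 (R=-3.0000) → pose (-0.3037, 1.3865, 0.1014)
step 2: θ'=-0.6486 (R=1.0000) → pose (-1.0090, 1.5844, -0.6486)
step 3: θ'=-0.6486 (straight) → pose (0.9833, 0.0743, -0.6486)
step 4: θ'=-0.6486 (straight) → pose (0.1864, 0.6783, -0.6486)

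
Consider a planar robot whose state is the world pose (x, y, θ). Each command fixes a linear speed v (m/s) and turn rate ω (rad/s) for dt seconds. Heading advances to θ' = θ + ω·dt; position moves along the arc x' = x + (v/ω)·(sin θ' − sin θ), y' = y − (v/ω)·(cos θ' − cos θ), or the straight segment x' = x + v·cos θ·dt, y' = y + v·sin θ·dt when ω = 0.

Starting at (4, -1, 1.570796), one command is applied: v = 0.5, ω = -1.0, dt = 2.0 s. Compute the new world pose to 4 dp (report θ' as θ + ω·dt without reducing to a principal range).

(4.7081, -0.5454, -0.4292)

θ' = 1.5708 + -1.0·2.0 = -0.4292
R = v/ω = 0.5/-1.0 = -0.5000
x' = 4 + -0.5000·(sin -0.4292 − sin 1.5708) = 4.7081
y' = -1 − -0.5000·(cos -0.4292 − cos 1.5708) = -0.5454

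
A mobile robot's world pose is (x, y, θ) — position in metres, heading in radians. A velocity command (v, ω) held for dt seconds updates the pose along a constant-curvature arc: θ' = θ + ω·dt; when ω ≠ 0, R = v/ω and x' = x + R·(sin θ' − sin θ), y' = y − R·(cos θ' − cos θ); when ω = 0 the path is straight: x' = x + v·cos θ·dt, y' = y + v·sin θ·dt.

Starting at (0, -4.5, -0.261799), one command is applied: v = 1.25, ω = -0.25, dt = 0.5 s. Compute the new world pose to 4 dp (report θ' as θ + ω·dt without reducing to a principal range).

θ' = -0.2618 + -0.25·0.5 = -0.3868
R = v/ω = 1.25/-0.25 = -5.0000
x' = 0 + -5.0000·(sin -0.3868 − sin -0.2618) = 0.5920
y' = -4.5 − -5.0000·(cos -0.3868 − cos -0.2618) = -4.6990

(0.5920, -4.6990, -0.3868)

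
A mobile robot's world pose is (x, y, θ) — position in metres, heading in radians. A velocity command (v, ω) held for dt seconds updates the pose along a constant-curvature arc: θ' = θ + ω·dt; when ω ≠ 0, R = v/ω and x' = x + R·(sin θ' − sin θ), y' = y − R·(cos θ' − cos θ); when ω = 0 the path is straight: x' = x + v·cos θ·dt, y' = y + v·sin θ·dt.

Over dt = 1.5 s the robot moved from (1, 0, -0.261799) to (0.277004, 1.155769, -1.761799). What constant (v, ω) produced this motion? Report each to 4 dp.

Δθ = -1.761799 − -0.261799 = -1.500000
ω = Δθ/dt = -1.500000/1.5 = -1.0000
R = −Δy/(cos θ' − cos θ) = 1.0000
v = R·ω = 1.0000·-1.0000 = -1.0000

v = -1.0000, ω = -1.0000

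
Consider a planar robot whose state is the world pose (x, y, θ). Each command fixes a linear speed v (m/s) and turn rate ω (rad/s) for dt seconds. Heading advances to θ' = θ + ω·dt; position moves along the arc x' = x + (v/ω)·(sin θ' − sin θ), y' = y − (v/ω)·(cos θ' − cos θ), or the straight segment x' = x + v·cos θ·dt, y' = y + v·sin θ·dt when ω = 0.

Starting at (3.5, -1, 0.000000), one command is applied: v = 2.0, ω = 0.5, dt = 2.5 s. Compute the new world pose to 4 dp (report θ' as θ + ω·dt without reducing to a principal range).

(7.2959, 1.7387, 1.2500)

θ' = 0.0000 + 0.5·2.5 = 1.2500
R = v/ω = 2.0/0.5 = 4.0000
x' = 3.5 + 4.0000·(sin 1.2500 − sin 0.0000) = 7.2959
y' = -1 − 4.0000·(cos 1.2500 − cos 0.0000) = 1.7387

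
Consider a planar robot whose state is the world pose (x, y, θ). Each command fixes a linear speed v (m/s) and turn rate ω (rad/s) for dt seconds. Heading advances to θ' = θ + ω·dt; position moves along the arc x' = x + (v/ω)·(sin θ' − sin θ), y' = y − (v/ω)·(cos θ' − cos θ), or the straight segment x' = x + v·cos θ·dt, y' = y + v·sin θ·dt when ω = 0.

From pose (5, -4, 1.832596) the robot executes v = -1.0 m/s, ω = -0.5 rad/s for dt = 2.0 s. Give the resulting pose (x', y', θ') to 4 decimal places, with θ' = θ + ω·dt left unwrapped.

(4.5475, -5.8636, 0.8326)

θ' = 1.8326 + -0.5·2.0 = 0.8326
R = v/ω = -1.0/-0.5 = 2.0000
x' = 5 + 2.0000·(sin 0.8326 − sin 1.8326) = 4.5475
y' = -4 − 2.0000·(cos 0.8326 − cos 1.8326) = -5.8636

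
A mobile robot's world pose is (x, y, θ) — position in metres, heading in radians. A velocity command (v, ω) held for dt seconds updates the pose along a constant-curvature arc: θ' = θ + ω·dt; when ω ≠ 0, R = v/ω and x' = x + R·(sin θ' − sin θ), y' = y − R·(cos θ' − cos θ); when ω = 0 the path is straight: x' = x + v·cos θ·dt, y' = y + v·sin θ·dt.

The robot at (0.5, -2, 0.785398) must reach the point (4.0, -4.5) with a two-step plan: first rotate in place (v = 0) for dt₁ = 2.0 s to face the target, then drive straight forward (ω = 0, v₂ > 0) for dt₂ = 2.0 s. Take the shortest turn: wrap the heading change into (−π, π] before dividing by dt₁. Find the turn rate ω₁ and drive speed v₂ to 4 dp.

ω₁ = -0.7028, v₂ = 2.1506

heading to target = atan2(-4.5−-2, 4−0.5) = -0.6202
Δθ = wrap(-0.6202 − 0.7854) = -1.4056; ω₁ = Δθ/dt₁ = -0.7028
distance = √((4−0.5)² + (-4.5−-2)²) = 4.3012; v₂ = distance/dt₂ = 2.1506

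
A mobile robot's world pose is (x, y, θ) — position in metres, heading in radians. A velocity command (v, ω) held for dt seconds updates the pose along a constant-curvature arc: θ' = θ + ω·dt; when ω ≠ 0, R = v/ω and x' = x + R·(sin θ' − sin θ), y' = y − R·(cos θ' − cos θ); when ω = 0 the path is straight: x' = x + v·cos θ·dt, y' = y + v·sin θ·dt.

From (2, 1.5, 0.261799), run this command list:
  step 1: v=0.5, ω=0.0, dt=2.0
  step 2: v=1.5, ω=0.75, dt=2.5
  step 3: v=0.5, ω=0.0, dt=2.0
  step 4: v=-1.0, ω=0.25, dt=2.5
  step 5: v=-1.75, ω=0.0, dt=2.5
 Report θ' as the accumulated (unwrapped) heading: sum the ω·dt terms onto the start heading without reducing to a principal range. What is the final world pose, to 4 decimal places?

(9.5567, 2.4154, 2.7618)

step 1: θ'=0.2618 (straight) → pose (2.9659, 1.7588, 0.2618)
step 2: θ'=2.1368 (R=2.0000) → pose (4.1364, 4.7632, 2.1368)
step 3: θ'=2.1368 (straight) → pose (3.6001, 5.6072, 2.1368)
step 4: θ'=2.7618 (R=-4.0000) → pose (5.4934, 4.0373, 2.7618)
step 5: θ'=2.7618 (straight) → pose (9.5567, 2.4154, 2.7618)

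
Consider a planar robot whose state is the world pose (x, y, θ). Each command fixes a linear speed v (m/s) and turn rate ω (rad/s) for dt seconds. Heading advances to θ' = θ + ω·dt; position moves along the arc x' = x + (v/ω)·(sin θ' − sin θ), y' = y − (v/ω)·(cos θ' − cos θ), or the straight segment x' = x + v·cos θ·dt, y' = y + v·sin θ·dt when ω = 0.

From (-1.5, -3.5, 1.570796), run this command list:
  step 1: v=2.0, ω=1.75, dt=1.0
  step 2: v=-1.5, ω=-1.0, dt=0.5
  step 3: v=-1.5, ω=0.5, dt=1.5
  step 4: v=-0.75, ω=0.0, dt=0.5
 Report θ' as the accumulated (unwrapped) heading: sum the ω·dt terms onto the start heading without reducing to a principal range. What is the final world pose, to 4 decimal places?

step 1: θ'=3.3208 (R=1.1429) → pose (-2.8466, -2.3754, 3.3208)
step 2: θ'=2.8208 (R=1.5000) → pose (-2.1062, -2.4279, 2.8208)
step 3: θ'=3.5708 (R=-3.0000) → pose (0.0882, -2.3089, 3.5708)
step 4: θ'=3.5708 (straight) → pose (0.4292, -2.1528, 3.5708)

(0.4292, -2.1528, 3.5708)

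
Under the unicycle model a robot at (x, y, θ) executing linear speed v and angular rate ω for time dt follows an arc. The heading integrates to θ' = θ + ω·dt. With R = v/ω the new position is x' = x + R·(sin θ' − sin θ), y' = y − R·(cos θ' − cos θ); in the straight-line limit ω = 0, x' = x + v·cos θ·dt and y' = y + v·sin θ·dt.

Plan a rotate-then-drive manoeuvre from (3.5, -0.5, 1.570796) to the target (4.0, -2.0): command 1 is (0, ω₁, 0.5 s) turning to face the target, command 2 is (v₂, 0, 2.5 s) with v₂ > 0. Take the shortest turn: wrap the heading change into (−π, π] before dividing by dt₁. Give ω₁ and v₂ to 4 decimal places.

ω₁ = -5.6397, v₂ = 0.6325

heading to target = atan2(-2−-0.5, 4−3.5) = -1.2490
Δθ = wrap(-1.2490 − 1.5708) = -2.8198; ω₁ = Δθ/dt₁ = -5.6397
distance = √((4−3.5)² + (-2−-0.5)²) = 1.5811; v₂ = distance/dt₂ = 0.6325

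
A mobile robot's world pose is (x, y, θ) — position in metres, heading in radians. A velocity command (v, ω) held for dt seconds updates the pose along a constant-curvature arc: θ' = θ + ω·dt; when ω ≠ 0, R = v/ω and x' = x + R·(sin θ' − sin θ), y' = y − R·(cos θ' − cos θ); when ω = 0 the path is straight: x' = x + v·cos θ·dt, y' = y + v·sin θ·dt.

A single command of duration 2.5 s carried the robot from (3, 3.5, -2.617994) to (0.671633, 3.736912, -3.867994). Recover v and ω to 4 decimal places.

Δθ = -3.867994 − -2.617994 = -1.250000
ω = Δθ/dt = -1.250000/2.5 = -0.5000
R = Δx/(sin θ' − sin θ) = -2.0000
v = R·ω = -2.0000·-0.5000 = 1.0000

v = 1.0000, ω = -0.5000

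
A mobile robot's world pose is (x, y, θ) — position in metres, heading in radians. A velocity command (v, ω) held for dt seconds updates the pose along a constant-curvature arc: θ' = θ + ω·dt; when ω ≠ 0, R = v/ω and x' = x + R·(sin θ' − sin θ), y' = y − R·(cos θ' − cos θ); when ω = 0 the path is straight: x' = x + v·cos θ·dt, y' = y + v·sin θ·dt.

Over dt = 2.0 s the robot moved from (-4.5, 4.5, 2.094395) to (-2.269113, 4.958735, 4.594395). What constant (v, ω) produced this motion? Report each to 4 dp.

Δθ = 4.594395 − 2.094395 = 2.500000
ω = Δθ/dt = 2.500000/2.0 = 1.2500
R = Δx/(sin θ' − sin θ) = -1.2000
v = R·ω = -1.2000·1.2500 = -1.5000

v = -1.5000, ω = 1.2500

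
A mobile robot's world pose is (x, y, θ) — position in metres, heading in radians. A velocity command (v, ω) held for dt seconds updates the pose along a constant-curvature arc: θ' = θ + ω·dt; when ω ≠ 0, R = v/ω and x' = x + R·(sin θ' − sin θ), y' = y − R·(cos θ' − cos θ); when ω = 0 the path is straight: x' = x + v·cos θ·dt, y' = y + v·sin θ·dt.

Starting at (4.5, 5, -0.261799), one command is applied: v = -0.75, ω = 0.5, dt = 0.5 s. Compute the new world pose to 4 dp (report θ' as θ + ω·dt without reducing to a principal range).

θ' = -0.2618 + 0.5·0.5 = -0.0118
R = v/ω = -0.75/0.5 = -1.5000
x' = 4.5 + -1.5000·(sin -0.0118 − sin -0.2618) = 4.1295
y' = 5 − -1.5000·(cos -0.0118 − cos -0.2618) = 5.0510

(4.1295, 5.0510, -0.0118)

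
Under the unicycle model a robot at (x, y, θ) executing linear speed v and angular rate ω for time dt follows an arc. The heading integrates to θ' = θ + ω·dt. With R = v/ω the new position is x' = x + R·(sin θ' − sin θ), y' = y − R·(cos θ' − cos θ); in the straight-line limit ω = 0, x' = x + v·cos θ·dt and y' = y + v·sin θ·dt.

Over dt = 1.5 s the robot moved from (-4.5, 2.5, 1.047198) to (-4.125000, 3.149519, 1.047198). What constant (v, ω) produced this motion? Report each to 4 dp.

Δθ = 1.047198 − 1.047198 = 0.000000
ω = Δθ/dt = 0.000000/1.5 = 0.0000
ω = 0 → v = (Δx·cos θ + Δy·sin θ)/dt = 0.5000

v = 0.5000, ω = 0.0000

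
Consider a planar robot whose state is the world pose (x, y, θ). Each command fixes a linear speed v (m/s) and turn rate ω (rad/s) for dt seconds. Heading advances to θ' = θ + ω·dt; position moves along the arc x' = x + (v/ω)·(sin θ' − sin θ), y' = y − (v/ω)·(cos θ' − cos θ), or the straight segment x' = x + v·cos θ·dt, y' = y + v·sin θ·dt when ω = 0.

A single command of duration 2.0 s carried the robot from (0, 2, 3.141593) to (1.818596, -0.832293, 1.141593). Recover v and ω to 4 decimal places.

Δθ = 1.141593 − 3.141593 = -2.000000
ω = Δθ/dt = -2.000000/2.0 = -1.0000
R = −Δy/(cos θ' − cos θ) = 2.0000
v = R·ω = 2.0000·-1.0000 = -2.0000

v = -2.0000, ω = -1.0000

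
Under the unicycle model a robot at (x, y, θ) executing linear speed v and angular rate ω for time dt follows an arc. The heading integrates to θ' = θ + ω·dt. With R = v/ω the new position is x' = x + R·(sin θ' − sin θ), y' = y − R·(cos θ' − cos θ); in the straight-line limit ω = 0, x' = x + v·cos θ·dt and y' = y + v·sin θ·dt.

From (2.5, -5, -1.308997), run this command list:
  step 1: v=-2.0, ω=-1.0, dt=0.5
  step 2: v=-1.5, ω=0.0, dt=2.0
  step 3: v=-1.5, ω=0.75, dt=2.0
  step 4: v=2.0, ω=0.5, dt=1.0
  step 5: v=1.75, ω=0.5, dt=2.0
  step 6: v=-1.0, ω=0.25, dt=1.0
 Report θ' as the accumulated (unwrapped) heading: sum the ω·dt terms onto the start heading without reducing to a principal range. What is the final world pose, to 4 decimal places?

(6.1714, 2.3389, 1.4410)

step 1: θ'=-1.8090 (R=2.0000) → pose (2.4883, -4.0105, -1.8090)
step 2: θ'=-1.8090 (straight) → pose (3.1962, -1.0952, -1.8090)
step 3: θ'=-0.3090 (R=-2.0000) → pose (1.8609, 1.2820, -0.3090)
step 4: θ'=0.1910 (R=4.0000) → pose (3.8367, 1.1653, 0.1910)
step 5: θ'=1.1910 (R=3.5000) → pose (6.4228, 3.3041, 1.1910)
step 6: θ'=1.4410 (R=-4.0000) → pose (6.1714, 2.3389, 1.4410)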